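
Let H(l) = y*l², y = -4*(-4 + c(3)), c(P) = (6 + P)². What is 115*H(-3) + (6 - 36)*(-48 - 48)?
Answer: -315900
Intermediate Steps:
y = -308 (y = -4*(-4 + (6 + 3)²) = -4*(-4 + 9²) = -4*(-4 + 81) = -4*77 = -308)
H(l) = -308*l²
115*H(-3) + (6 - 36)*(-48 - 48) = 115*(-308*(-3)²) + (6 - 36)*(-48 - 48) = 115*(-308*9) - 30*(-96) = 115*(-2772) + 2880 = -318780 + 2880 = -315900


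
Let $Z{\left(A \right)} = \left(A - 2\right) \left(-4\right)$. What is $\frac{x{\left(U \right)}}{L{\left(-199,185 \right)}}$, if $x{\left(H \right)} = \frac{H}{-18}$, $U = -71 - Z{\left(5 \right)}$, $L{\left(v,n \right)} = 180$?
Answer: $\frac{59}{3240} \approx 0.01821$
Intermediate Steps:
$Z{\left(A \right)} = 8 - 4 A$ ($Z{\left(A \right)} = \left(-2 + A\right) \left(-4\right) = 8 - 4 A$)
$U = -59$ ($U = -71 - \left(8 - 20\right) = -71 - -12 = -71 + 12 = -59$)
$x{\left(H \right)} = - \frac{H}{18}$ ($x{\left(H \right)} = H \left(- \frac{1}{18}\right) = - \frac{H}{18}$)
$\frac{x{\left(U \right)}}{L{\left(-199,185 \right)}} = \frac{\left(- \frac{1}{18}\right) \left(-59\right)}{180} = \frac{59}{18} \cdot \frac{1}{180} = \frac{59}{3240}$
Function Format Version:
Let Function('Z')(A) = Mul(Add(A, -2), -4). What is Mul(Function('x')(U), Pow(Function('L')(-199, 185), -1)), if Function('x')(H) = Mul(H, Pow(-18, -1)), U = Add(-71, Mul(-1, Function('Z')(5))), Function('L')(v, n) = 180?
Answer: Rational(59, 3240) ≈ 0.018210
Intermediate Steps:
Function('Z')(A) = Add(8, Mul(-4, A)) (Function('Z')(A) = Mul(Add(-2, A), -4) = Add(8, Mul(-4, A)))
U = -59 (U = Add(-71, Mul(-1, Add(8, Mul(-4, 5)))) = Add(-71, Mul(-1, Add(8, -20))) = Add(-71, Mul(-1, -12)) = Add(-71, 12) = -59)
Function('x')(H) = Mul(Rational(-1, 18), H) (Function('x')(H) = Mul(H, Rational(-1, 18)) = Mul(Rational(-1, 18), H))
Mul(Function('x')(U), Pow(Function('L')(-199, 185), -1)) = Mul(Mul(Rational(-1, 18), -59), Pow(180, -1)) = Mul(Rational(59, 18), Rational(1, 180)) = Rational(59, 3240)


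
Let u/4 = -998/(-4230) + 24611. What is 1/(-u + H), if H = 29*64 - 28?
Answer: -2115/204344836 ≈ -1.0350e-5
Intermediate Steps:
u = 208211056/2115 (u = 4*(-998/(-4230) + 24611) = 4*(-998*(-1/4230) + 24611) = 4*(499/2115 + 24611) = 4*(52052764/2115) = 208211056/2115 ≈ 98445.)
H = 1828 (H = 1856 - 28 = 1828)
1/(-u + H) = 1/(-1*208211056/2115 + 1828) = 1/(-208211056/2115 + 1828) = 1/(-204344836/2115) = -2115/204344836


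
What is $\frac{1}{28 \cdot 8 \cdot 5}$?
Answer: $\frac{1}{1120} \approx 0.00089286$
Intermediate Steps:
$\frac{1}{28 \cdot 8 \cdot 5} = \frac{1}{224 \cdot 5} = \frac{1}{1120}$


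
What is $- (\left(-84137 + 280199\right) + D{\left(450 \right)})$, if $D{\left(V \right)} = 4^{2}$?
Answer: $-196078$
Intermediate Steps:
$D{\left(V \right)} = 16$
$- (\left(-84137 + 280199\right) + D{\left(450 \right)}) = - (\left(-84137 + 280199\right) + 16) = - (196062 + 16) = \left(-1\right) 196078 = -196078$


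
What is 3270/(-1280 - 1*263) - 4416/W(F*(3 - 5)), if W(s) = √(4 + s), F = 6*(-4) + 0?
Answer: -3270/1543 - 2208*√13/13 ≈ -614.51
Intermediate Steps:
F = -24 (F = -24 + 0 = -24)
3270/(-1280 - 1*263) - 4416/W(F*(3 - 5)) = 3270/(-1280 - 1*263) - 4416/√(4 - 24*(3 - 5)) = 3270/(-1280 - 263) - 4416/√(4 - 24*(-2)) = 3270/(-1543) - 4416/√(4 + 48) = 3270*(-1/1543) - 4416*√13/26 = -3270/1543 - 4416*√13/26 = -3270/1543 - 2208*√13/13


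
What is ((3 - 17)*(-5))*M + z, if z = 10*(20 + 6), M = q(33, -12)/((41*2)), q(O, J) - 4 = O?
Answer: 11955/41 ≈ 291.59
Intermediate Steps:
q(O, J) = 4 + O
M = 37/82 (M = (4 + 33)/((41*2)) = 37/82 ≈ 0.45122)
z = 260 (z = 10*26 = 260)
((3 - 17)*(-5))*M + z = ((3 - 17)*(-5))*(37/82) + 260 = -14*(-5)*(37/82) + 260 = 70*(37/82) + 260 = 1295/41 + 260 = 11955/41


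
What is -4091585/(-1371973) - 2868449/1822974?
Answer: 8062742549/5723274846 ≈ 1.4088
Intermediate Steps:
-4091585/(-1371973) - 2868449/1822974 = -4091585*(-1/1371973) - 2868449*1/1822974 = 177895/59651 - 150971/95946 = 8062742549/5723274846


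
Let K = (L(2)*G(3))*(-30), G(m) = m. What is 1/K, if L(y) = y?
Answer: -1/180 ≈ -0.0055556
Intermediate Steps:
K = -180 (K = (2*3)*(-30) = 6*(-30) = -180)
1/K = 1/(-180) = -1/180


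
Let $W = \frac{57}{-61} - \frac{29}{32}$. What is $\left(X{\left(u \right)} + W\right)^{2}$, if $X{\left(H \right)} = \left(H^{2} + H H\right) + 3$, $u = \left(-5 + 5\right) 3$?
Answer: $\frac{5121169}{3810304} \approx 1.344$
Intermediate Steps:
$u = 0$ ($u = 0 \cdot 3 = 0$)
$W = - \frac{3593}{1952}$ ($W = 57 \left(- \frac{1}{61}\right) - \frac{29}{32} = - \frac{57}{61} - \frac{29}{32} = - \frac{3593}{1952} \approx -1.8407$)
$X{\left(H \right)} = 3 + 2 H^{2}$ ($X{\left(H \right)} = \left(H^{2} + H^{2}\right) + 3 = 2 H^{2} + 3 = 3 + 2 H^{2}$)
$\left(X{\left(u \right)} + W\right)^{2} = \left(\left(3 + 2 \cdot 0^{2}\right) - \frac{3593}{1952}\right)^{2} = \left(\left(3 + 2 \cdot 0\right) - \frac{3593}{1952}\right)^{2} = \left(\left(3 + 0\right) - \frac{3593}{1952}\right)^{2} = \left(3 - \frac{3593}{1952}\right)^{2} = \left(\frac{2263}{1952}\right)^{2} = \frac{5121169}{3810304}$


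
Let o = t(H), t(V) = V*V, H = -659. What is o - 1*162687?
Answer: 271594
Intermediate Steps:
t(V) = V²
o = 434281 (o = (-659)² = 434281)
o - 1*162687 = 434281 - 1*162687 = 434281 - 162687 = 271594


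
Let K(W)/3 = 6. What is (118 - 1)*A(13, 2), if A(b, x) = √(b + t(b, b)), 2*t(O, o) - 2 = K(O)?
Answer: 117*√23 ≈ 561.11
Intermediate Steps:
K(W) = 18 (K(W) = 3*6 = 18)
t(O, o) = 10 (t(O, o) = 1 + (½)*18 = 1 + 9 = 10)
A(b, x) = √(10 + b) (A(b, x) = √(b + 10) = √(10 + b))
(118 - 1)*A(13, 2) = (118 - 1)*√(10 + 13) = 117*√23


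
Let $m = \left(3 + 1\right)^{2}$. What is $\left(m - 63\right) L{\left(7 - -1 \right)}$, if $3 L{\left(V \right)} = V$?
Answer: $- \frac{376}{3} \approx -125.33$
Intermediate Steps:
$L{\left(V \right)} = \frac{V}{3}$
$m = 16$ ($m = 4^{2} = 16$)
$\left(m - 63\right) L{\left(7 - -1 \right)} = \left(16 - 63\right) \frac{7 - -1}{3} = - 47 \frac{7 + 1}{3} = - 47 \cdot \frac{1}{3} \cdot 8 = \left(-47\right) \frac{8}{3} = - \frac{376}{3}$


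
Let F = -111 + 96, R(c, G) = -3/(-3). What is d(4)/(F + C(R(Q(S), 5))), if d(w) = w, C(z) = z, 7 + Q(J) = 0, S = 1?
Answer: -2/7 ≈ -0.28571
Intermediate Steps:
Q(J) = -7 (Q(J) = -7 + 0 = -7)
R(c, G) = 1 (R(c, G) = -3*(-⅓) = 1)
F = -15
d(4)/(F + C(R(Q(S), 5))) = 4/(-15 + 1) = 4/(-14) = -1/14*4 = -2/7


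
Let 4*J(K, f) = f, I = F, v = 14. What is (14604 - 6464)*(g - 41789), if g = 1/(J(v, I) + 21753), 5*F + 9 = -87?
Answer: -36989606022160/108741 ≈ -3.4016e+8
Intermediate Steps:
F = -96/5 (F = -9/5 + (⅕)*(-87) = -9/5 - 87/5 = -96/5 ≈ -19.200)
I = -96/5 ≈ -19.200
J(K, f) = f/4
g = 5/108741 (g = 1/((¼)*(-96/5) + 21753) = 1/(-24/5 + 21753) = 1/(108741/5) = 5/108741 ≈ 4.5981e-5)
(14604 - 6464)*(g - 41789) = (14604 - 6464)*(5/108741 - 41789) = 8140*(-4544177644/108741) = -36989606022160/108741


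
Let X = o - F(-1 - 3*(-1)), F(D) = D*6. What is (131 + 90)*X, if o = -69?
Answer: -17901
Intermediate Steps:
F(D) = 6*D
X = -81 (X = -69 - 6*(-1 - 3*(-1)) = -69 - 6*(-1 + 3) = -69 - 6*2 = -69 - 1*12 = -69 - 12 = -81)
(131 + 90)*X = (131 + 90)*(-81) = 221*(-81) = -17901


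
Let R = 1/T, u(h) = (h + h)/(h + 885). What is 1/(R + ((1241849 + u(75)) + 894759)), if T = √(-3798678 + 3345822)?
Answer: 123849705370464/264618290643692810375 + 256*I*√113214/264618290643692810375 ≈ 4.6803e-7 + 3.2551e-16*I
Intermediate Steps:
u(h) = 2*h/(885 + h) (u(h) = (2*h)/(885 + h) = 2*h/(885 + h))
T = 2*I*√113214 (T = √(-452856) = 2*I*√113214 ≈ 672.95*I)
R = -I*√113214/226428 (R = 1/(2*I*√113214) = -I*√113214/226428 ≈ -0.001486*I)
1/(R + ((1241849 + u(75)) + 894759)) = 1/(-I*√113214/226428 + ((1241849 + 2*75/(885 + 75)) + 894759)) = 1/(-I*√113214/226428 + ((1241849 + 2*75/960) + 894759)) = 1/(-I*√113214/226428 + ((1241849 + 2*75*(1/960)) + 894759)) = 1/(-I*√113214/226428 + ((1241849 + 5/32) + 894759)) = 1/(-I*√113214/226428 + (39739173/32 + 894759)) = 1/(-I*√113214/226428 + 68371461/32) = 1/(68371461/32 - I*√113214/226428)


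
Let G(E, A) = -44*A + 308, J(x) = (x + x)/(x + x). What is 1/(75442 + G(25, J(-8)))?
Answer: 1/75706 ≈ 1.3209e-5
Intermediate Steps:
J(x) = 1 (J(x) = (2*x)/((2*x)) = (2*x)*(1/(2*x)) = 1)
G(E, A) = 308 - 44*A
1/(75442 + G(25, J(-8))) = 1/(75442 + (308 - 44*1)) = 1/(75442 + (308 - 44)) = 1/(75442 + 264) = 1/75706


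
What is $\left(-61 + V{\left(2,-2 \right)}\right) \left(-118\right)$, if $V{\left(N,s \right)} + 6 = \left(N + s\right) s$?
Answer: $7906$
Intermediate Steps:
$V{\left(N,s \right)} = -6 + s \left(N + s\right)$ ($V{\left(N,s \right)} = -6 + \left(N + s\right) s = -6 + s \left(N + s\right)$)
$\left(-61 + V{\left(2,-2 \right)}\right) \left(-118\right) = \left(-61 + \left(-6 + \left(-2\right)^{2} + 2 \left(-2\right)\right)\right) \left(-118\right) = \left(-61 - 6\right) \left(-118\right) = \left(-67\right) \left(-118\right) = 7906$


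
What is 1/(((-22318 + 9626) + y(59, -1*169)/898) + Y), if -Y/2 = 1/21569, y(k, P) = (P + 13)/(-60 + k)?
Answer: -9684481/122913751368 ≈ -7.8791e-5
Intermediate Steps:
y(k, P) = (13 + P)/(-60 + k)
Y = -2/21569 ≈ -9.2726e-5
1/(((-22318 + 9626) + y(59, -1*169)/898) + Y) = 1/(((-22318 + 9626) + ((13 - 1*169)/(-60 + 59))/898) - 2/21569) = 1/((-12692 + ((13 - 169)/(-1))*(1/898)) - 2/21569) = 1/((-12692 - 1*(-156)*(1/898)) - 2/21569) = 1/((-12692 + 156*(1/898)) - 2/21569) = 1/((-12692 + 78/449) - 2/21569) = 1/(-5698630/449 - 2/21569) = 1/(-122913751368/9684481) = -9684481/122913751368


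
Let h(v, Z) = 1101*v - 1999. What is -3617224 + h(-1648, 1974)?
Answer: -5433671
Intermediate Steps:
h(v, Z) = -1999 + 1101*v
-3617224 + h(-1648, 1974) = -3617224 + (-1999 + 1101*(-1648)) = -3617224 + (-1999 - 1814448) = -3617224 - 1816447 = -5433671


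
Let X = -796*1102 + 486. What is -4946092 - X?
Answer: -4069386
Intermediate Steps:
X = -876706 (X = -877192 + 486 = -876706)
-4946092 - X = -4946092 - 1*(-876706) = -4946092 + 876706 = -4069386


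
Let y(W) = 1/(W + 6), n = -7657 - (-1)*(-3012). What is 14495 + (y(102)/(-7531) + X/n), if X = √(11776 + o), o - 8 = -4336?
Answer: 11789479259/813348 - 14*√38/10669 ≈ 14495.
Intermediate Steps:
o = -4328 (o = 8 - 4336 = -4328)
X = 14*√38 (X = √(11776 - 4328) = √7448 = 14*√38 ≈ 86.302)
n = -10669 (n = -7657 - 1*3012 = -7657 - 3012 = -10669)
y(W) = 1/(6 + W)
14495 + (y(102)/(-7531) + X/n) = 14495 + (1/((6 + 102)*(-7531)) + (14*√38)/(-10669)) = 14495 + (-1/7531/108 + (14*√38)*(-1/10669)) = 14495 + ((1/108)*(-1/7531) - 14*√38/10669) = 14495 + (-1/813348 - 14*√38/10669) = 11789479259/813348 - 14*√38/10669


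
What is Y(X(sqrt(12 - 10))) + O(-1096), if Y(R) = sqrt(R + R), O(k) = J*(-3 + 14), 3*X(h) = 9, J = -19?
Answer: -209 + sqrt(6) ≈ -206.55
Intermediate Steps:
X(h) = 3 (X(h) = (1/3)*9 = 3)
O(k) = -209 (O(k) = -19*(-3 + 14) = -19*11 = -209)
Y(R) = sqrt(2)*sqrt(R) (Y(R) = sqrt(2*R) = sqrt(2)*sqrt(R))
Y(X(sqrt(12 - 10))) + O(-1096) = sqrt(2)*sqrt(3) - 209 = sqrt(6) - 209 = -209 + sqrt(6)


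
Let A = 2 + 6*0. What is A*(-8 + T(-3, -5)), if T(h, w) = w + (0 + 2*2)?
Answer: -18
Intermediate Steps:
A = 2 (A = 2 + 0 = 2)
T(h, w) = 4 + w (T(h, w) = w + (0 + 4) = w + 4 = 4 + w)
A*(-8 + T(-3, -5)) = 2*(-8 + (4 - 5)) = 2*(-8 - 1) = 2*(-9) = -18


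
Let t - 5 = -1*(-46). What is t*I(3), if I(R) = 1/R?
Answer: 17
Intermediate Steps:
t = 51 (t = 5 - 1*(-46) = 5 + 46 = 51)
t*I(3) = 51/3 = 51*(⅓) = 17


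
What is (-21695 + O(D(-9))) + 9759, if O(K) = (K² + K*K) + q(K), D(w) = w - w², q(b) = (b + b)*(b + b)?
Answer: 36664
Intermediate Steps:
q(b) = 4*b² (q(b) = (2*b)*(2*b) = 4*b²)
O(K) = 6*K² (O(K) = (K² + K*K) + 4*K² = (K² + K²) + 4*K² = 2*K² + 4*K² = 6*K²)
(-21695 + O(D(-9))) + 9759 = (-21695 + 6*(-9*(1 - 1*(-9)))²) + 9759 = (-21695 + 6*(-9*(1 + 9))²) + 9759 = (-21695 + 6*(-9*10)²) + 9759 = (-21695 + 6*(-90)²) + 9759 = (-21695 + 6*8100) + 9759 = (-21695 + 48600) + 9759 = 26905 + 9759 = 36664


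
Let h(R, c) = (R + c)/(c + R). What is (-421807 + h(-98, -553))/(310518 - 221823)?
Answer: -140602/29565 ≈ -4.7557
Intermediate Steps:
h(R, c) = 1 (h(R, c) = (R + c)/(R + c) = 1)
(-421807 + h(-98, -553))/(310518 - 221823) = (-421807 + 1)/(310518 - 221823) = -421806/88695 = -421806*1/88695 = -140602/29565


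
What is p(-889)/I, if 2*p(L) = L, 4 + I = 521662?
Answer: -889/1043316 ≈ -0.00085209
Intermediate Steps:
I = 521658 (I = -4 + 521662 = 521658)
p(L) = L/2
p(-889)/I = ((½)*(-889))/521658 = -889/2*1/521658 = -889/1043316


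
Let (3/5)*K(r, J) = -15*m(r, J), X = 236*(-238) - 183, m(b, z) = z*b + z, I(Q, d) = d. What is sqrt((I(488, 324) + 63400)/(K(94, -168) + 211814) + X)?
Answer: 3*I*sqrt(584004626819885)/305407 ≈ 237.38*I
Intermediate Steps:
m(b, z) = z + b*z (m(b, z) = b*z + z = z + b*z)
X = -56351 (X = -56168 - 183 = -56351)
K(r, J) = -25*J*(1 + r) (K(r, J) = 5*(-15*J*(1 + r))/3 = -25*J*(1 + r))
sqrt((I(488, 324) + 63400)/(K(94, -168) + 211814) + X) = sqrt((324 + 63400)/(-25*(-168)*(1 + 94) + 211814) - 56351) = sqrt(63724/(-25*(-168)*95 + 211814) - 56351) = sqrt(63724/(399000 + 211814) - 56351) = sqrt(63724/610814 - 56351) = sqrt(63724*(1/610814) - 56351) = sqrt(31862/305407 - 56351) = sqrt(-17209957995/305407) = 3*I*sqrt(584004626819885)/305407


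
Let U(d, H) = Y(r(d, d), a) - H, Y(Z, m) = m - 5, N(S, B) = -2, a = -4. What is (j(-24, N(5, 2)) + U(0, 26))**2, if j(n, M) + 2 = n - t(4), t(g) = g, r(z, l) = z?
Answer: 4225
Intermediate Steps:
Y(Z, m) = -5 + m
j(n, M) = -6 + n (j(n, M) = -2 + (n - 1*4) = -2 + (n - 4) = -2 + (-4 + n) = -6 + n)
U(d, H) = -9 - H (U(d, H) = (-5 - 4) - H = -9 - H)
(j(-24, N(5, 2)) + U(0, 26))**2 = ((-6 - 24) + (-9 - 1*26))**2 = (-30 + (-9 - 26))**2 = (-30 - 35)**2 = (-65)**2 = 4225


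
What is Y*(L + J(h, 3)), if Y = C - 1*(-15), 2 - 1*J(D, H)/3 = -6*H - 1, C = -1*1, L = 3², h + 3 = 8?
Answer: 1008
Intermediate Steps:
h = 5 (h = -3 + 8 = 5)
L = 9
C = -1
J(D, H) = 9 + 18*H (J(D, H) = 6 - 3*(-6*H - 1) = 6 - 3*(-1 - 6*H) = 6 + (3 + 18*H) = 9 + 18*H)
Y = 14 (Y = -1 - 1*(-15) = -1 + 15 = 14)
Y*(L + J(h, 3)) = 14*(9 + (9 + 18*3)) = 14*(9 + (9 + 54)) = 14*(9 + 63) = 14*72 = 1008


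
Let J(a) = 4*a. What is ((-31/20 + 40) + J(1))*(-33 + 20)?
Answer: -11037/20 ≈ -551.85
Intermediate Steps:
((-31/20 + 40) + J(1))*(-33 + 20) = ((-31/20 + 40) + 4*1)*(-33 + 20) = ((-31*1/20 + 40) + 4)*(-13) = ((-31/20 + 40) + 4)*(-13) = (769/20 + 4)*(-13) = (849/20)*(-13) = -11037/20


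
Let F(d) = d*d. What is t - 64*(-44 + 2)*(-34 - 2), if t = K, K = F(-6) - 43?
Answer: -96775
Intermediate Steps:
F(d) = d²
K = -7 (K = (-6)² - 43 = 36 - 43 = -7)
t = -7
t - 64*(-44 + 2)*(-34 - 2) = -7 - 64*(-44 + 2)*(-34 - 2) = -7 - (-2688)*(-36) = -7 - 64*1512 = -7 - 96768 = -96775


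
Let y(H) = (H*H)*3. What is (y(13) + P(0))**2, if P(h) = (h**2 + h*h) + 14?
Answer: 271441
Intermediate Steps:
y(H) = 3*H**2 (y(H) = H**2*3 = 3*H**2)
P(h) = 14 + 2*h**2 (P(h) = (h**2 + h**2) + 14 = 2*h**2 + 14 = 14 + 2*h**2)
(y(13) + P(0))**2 = (3*13**2 + (14 + 2*0**2))**2 = (3*169 + (14 + 2*0))**2 = (507 + (14 + 0))**2 = (507 + 14)**2 = 521**2 = 271441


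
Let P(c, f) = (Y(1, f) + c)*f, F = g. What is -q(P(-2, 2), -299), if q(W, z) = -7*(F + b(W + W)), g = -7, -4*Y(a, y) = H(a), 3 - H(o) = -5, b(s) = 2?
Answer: -35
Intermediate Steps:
H(o) = 8 (H(o) = 3 - 1*(-5) = 3 + 5 = 8)
Y(a, y) = -2 (Y(a, y) = -¼*8 = -2)
F = -7
P(c, f) = f*(-2 + c) (P(c, f) = (-2 + c)*f = f*(-2 + c))
q(W, z) = 35 (q(W, z) = -7*(-7 + 2) = -7*(-5) = 35)
-q(P(-2, 2), -299) = -1*35 = -35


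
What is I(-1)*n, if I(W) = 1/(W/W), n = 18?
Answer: 18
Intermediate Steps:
I(W) = 1 (I(W) = 1/1 = 1)
I(-1)*n = 1*18 = 18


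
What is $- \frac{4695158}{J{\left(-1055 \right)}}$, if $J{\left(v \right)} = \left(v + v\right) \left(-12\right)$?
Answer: $- \frac{2347579}{12660} \approx -185.43$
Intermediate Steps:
$J{\left(v \right)} = - 24 v$ ($J{\left(v \right)} = 2 v \left(-12\right) = - 24 v$)
$- \frac{4695158}{J{\left(-1055 \right)}} = - \frac{4695158}{\left(-24\right) \left(-1055\right)} = - \frac{4695158}{25320} = \left(-4695158\right) \frac{1}{25320} = - \frac{2347579}{12660}$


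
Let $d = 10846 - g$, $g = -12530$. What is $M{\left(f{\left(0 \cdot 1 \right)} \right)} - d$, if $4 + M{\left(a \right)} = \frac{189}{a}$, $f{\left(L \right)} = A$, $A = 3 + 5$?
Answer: $- \frac{186851}{8} \approx -23356.0$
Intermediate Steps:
$A = 8$
$f{\left(L \right)} = 8$
$M{\left(a \right)} = -4 + \frac{189}{a}$
$d = 23376$ ($d = 10846 - -12530 = 10846 + 12530 = 23376$)
$M{\left(f{\left(0 \cdot 1 \right)} \right)} - d = \left(-4 + \frac{189}{8}\right) - 23376 = \frac{157}{8} - 23376 = - \frac{186851}{8}$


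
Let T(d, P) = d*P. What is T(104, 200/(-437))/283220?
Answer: -1040/6188357 ≈ -0.00016806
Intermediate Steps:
T(d, P) = P*d
T(104, 200/(-437))/283220 = ((200/(-437))*104)/283220 = ((200*(-1/437))*104)*(1/283220) = -200/437*104*(1/283220) = -20800/437*1/283220 = -1040/6188357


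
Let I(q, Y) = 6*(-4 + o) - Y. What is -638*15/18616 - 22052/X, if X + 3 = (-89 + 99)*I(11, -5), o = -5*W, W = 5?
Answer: 197159011/15758444 ≈ 12.511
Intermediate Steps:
o = -25 (o = -5*5 = -25)
I(q, Y) = -174 - Y (I(q, Y) = 6*(-4 - 25) - Y = 6*(-29) - Y = -174 - Y)
X = -1693 (X = -3 + (-89 + 99)*(-174 - 1*(-5)) = -3 + 10*(-174 + 5) = -3 + 10*(-169) = -3 - 1690 = -1693)
-638*15/18616 - 22052/X = -638*15/18616 - 22052/(-1693) = -9570*1/18616 - 22052*(-1/1693) = -4785/9308 + 22052/1693 = 197159011/15758444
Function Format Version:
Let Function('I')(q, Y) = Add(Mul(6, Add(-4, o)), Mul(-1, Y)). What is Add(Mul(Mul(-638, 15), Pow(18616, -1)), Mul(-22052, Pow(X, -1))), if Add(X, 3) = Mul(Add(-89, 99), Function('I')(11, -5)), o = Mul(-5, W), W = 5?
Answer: Rational(197159011, 15758444) ≈ 12.511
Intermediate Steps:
o = -25 (o = Mul(-5, 5) = -25)
Function('I')(q, Y) = Add(-174, Mul(-1, Y)) (Function('I')(q, Y) = Add(Mul(6, Add(-4, -25)), Mul(-1, Y)) = Add(Mul(6, -29), Mul(-1, Y)) = Add(-174, Mul(-1, Y)))
X = -1693 (X = Add(-3, Mul(Add(-89, 99), Add(-174, Mul(-1, -5)))) = Add(-3, Mul(10, Add(-174, 5))) = Add(-3, Mul(10, -169)) = Add(-3, -1690) = -1693)
Add(Mul(Mul(-638, 15), Pow(18616, -1)), Mul(-22052, Pow(X, -1))) = Add(Mul(Mul(-638, 15), Pow(18616, -1)), Mul(-22052, Pow(-1693, -1))) = Add(Mul(-9570, Rational(1, 18616)), Mul(-22052, Rational(-1, 1693))) = Add(Rational(-4785, 9308), Rational(22052, 1693)) = Rational(197159011, 15758444)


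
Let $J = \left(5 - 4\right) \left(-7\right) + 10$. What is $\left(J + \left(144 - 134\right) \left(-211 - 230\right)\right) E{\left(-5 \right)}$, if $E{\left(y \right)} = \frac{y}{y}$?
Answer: $-4407$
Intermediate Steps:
$J = 3$ ($J = 1 \left(-7\right) + 10 = -7 + 10 = 3$)
$E{\left(y \right)} = 1$
$\left(J + \left(144 - 134\right) \left(-211 - 230\right)\right) E{\left(-5 \right)} = \left(3 + \left(144 - 134\right) \left(-211 - 230\right)\right) 1 = \left(3 + 10 \left(-441\right)\right) 1 = \left(3 - 4410\right) 1 = \left(-4407\right) 1 = -4407$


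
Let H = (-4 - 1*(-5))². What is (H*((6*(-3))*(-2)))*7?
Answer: 252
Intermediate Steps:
H = 1 (H = (-4 + 5)² = 1² = 1)
(H*((6*(-3))*(-2)))*7 = (1*((6*(-3))*(-2)))*7 = (1*(-18*(-2)))*7 = (1*36)*7 = 36*7 = 252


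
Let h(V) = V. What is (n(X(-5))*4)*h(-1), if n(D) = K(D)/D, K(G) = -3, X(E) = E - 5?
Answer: -6/5 ≈ -1.2000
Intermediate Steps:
X(E) = -5 + E
n(D) = -3/D
(n(X(-5))*4)*h(-1) = (-3/(-5 - 5)*4)*(-1) = (-3/(-10)*4)*(-1) = (-3*(-⅒)*4)*(-1) = ((3/10)*4)*(-1) = (6/5)*(-1) = -6/5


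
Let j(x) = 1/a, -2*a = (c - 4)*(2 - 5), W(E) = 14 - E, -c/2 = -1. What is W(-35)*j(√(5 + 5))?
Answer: -49/3 ≈ -16.333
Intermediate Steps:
c = 2 (c = -2*(-1) = 2)
a = -3 (a = -(2 - 4)*(2 - 5)/2 = -(-1)*(-3) = -½*6 = -3)
j(x) = -⅓ (j(x) = 1/(-3) = -⅓)
W(-35)*j(√(5 + 5)) = (14 - 1*(-35))*(-⅓) = (14 + 35)*(-⅓) = 49*(-⅓) = -49/3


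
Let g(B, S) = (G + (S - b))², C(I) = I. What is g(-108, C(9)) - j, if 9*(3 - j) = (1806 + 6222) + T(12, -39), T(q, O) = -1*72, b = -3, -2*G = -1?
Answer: 4149/4 ≈ 1037.3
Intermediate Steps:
G = ½ (G = -½*(-1) = ½ ≈ 0.50000)
T(q, O) = -72
g(B, S) = (7/2 + S)² (g(B, S) = (½ + (S - 1*(-3)))² = (½ + (S + 3))² = (½ + (3 + S))² = (7/2 + S)²)
j = -881 (j = 3 - ((1806 + 6222) - 72)/9 = 3 - (8028 - 72)/9 = 3 - ⅑*7956 = 3 - 884 = -881)
g(-108, C(9)) - j = (7 + 2*9)²/4 - 1*(-881) = (7 + 18)²/4 + 881 = (¼)*25² + 881 = (¼)*625 + 881 = 625/4 + 881 = 4149/4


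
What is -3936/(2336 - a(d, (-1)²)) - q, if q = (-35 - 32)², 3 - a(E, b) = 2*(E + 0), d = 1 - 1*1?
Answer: -10476773/2333 ≈ -4490.7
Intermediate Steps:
d = 0 (d = 1 - 1 = 0)
a(E, b) = 3 - 2*E (a(E, b) = 3 - 2*(E + 0) = 3 - 2*E)
q = 4489 (q = (-67)² = 4489)
-3936/(2336 - a(d, (-1)²)) - q = -3936/(2336 - (3 - 2*0)) - 1*4489 = -3936/(2336 - (3 + 0)) - 4489 = -3936/(2336 - 1*3) - 4489 = -3936/(2336 - 3) - 4489 = -3936/2333 - 4489 = -10476773/2333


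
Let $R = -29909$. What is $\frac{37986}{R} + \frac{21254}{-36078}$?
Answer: $- \frac{1003072397}{539528451} \approx -1.8592$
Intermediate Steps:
$\frac{37986}{R} + \frac{21254}{-36078} = \frac{37986}{-29909} + \frac{21254}{-36078} = 37986 \left(- \frac{1}{29909}\right) + 21254 \left(- \frac{1}{36078}\right) = - \frac{37986}{29909} - \frac{10627}{18039} = - \frac{1003072397}{539528451}$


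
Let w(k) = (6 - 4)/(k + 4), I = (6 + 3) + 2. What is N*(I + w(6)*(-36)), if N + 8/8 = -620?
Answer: -11799/5 ≈ -2359.8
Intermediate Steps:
N = -621 (N = -1 - 620 = -621)
I = 11 (I = 9 + 2 = 11)
w(k) = 2/(4 + k)
N*(I + w(6)*(-36)) = -621*(11 + (2/(4 + 6))*(-36)) = -621*(11 + (2/10)*(-36)) = -621*(11 + (2*(⅒))*(-36)) = -621*(11 + (⅕)*(-36)) = -621*(11 - 36/5) = -621*19/5 = -11799/5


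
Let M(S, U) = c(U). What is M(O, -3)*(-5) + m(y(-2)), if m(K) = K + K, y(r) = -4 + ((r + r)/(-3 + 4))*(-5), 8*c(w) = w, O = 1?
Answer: 271/8 ≈ 33.875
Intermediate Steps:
c(w) = w/8
M(S, U) = U/8
y(r) = -4 - 10*r (y(r) = -4 + ((2*r)/1)*(-5) = -4 + ((2*r)*1)*(-5) = -4 + (2*r)*(-5) = -4 - 10*r)
m(K) = 2*K
M(O, -3)*(-5) + m(y(-2)) = ((⅛)*(-3))*(-5) + 2*(-4 - 10*(-2)) = -3/8*(-5) + 2*(-4 + 20) = 15/8 + 2*16 = 15/8 + 32 = 271/8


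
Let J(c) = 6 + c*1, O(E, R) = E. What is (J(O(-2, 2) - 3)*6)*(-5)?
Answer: -30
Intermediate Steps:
J(c) = 6 + c
(J(O(-2, 2) - 3)*6)*(-5) = ((6 + (-2 - 3))*6)*(-5) = ((6 - 5)*6)*(-5) = (1*6)*(-5) = 6*(-5) = -30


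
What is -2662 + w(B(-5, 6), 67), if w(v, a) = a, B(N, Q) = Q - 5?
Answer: -2595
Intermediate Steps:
B(N, Q) = -5 + Q
-2662 + w(B(-5, 6), 67) = -2662 + 67 = -2595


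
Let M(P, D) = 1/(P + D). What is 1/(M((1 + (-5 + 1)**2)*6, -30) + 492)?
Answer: 72/35425 ≈ 0.0020325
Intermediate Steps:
M(P, D) = 1/(D + P)
1/(M((1 + (-5 + 1)**2)*6, -30) + 492) = 1/(1/(-30 + (1 + (-5 + 1)**2)*6) + 492) = 1/(1/(-30 + (1 + (-4)**2)*6) + 492) = 1/(1/(-30 + (1 + 16)*6) + 492) = 1/(1/(-30 + 17*6) + 492) = 1/(1/(-30 + 102) + 492) = 1/(1/72 + 492) = 1/(35425/72) = 72/35425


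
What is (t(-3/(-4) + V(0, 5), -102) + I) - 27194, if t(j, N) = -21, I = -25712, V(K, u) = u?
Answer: -52927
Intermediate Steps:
(t(-3/(-4) + V(0, 5), -102) + I) - 27194 = (-21 - 25712) - 27194 = -25733 - 27194 = -52927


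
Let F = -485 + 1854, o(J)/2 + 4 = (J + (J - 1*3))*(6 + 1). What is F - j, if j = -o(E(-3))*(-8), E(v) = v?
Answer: 2441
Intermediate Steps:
o(J) = -50 + 28*J (o(J) = -8 + 2*((J + (J - 1*3))*(6 + 1)) = -8 + 2*((J + (J - 3))*7) = -8 + 2*((J + (-3 + J))*7) = -8 + 2*((-3 + 2*J)*7) = -8 + 2*(-21 + 14*J) = -8 + (-42 + 28*J) = -50 + 28*J)
j = -1072 (j = -(-50 + 28*(-3))*(-8) = -(-50 - 84)*(-8) = -1*(-134)*(-8) = 134*(-8) = -1072)
F = 1369
F - j = 1369 - 1*(-1072) = 1369 + 1072 = 2441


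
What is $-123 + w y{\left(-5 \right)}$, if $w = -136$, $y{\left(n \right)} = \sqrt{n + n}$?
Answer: $-123 - 136 i \sqrt{10} \approx -123.0 - 430.07 i$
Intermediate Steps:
$y{\left(n \right)} = \sqrt{2} \sqrt{n}$ ($y{\left(n \right)} = \sqrt{2 n} = \sqrt{2} \sqrt{n}$)
$-123 + w y{\left(-5 \right)} = -123 - 136 \sqrt{2} \sqrt{-5} = -123 - 136 \sqrt{2} i \sqrt{5} = -123 - 136 i \sqrt{10}$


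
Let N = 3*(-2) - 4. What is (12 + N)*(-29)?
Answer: -58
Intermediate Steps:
N = -10 (N = -6 - 4 = -10)
(12 + N)*(-29) = (12 - 10)*(-29) = 2*(-29) = -58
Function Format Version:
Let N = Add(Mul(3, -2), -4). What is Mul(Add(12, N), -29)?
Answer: -58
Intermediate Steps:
N = -10 (N = Add(-6, -4) = -10)
Mul(Add(12, N), -29) = Mul(Add(12, -10), -29) = Mul(2, -29) = -58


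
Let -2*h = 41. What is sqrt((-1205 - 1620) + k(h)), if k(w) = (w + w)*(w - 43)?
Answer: I*sqrt(886)/2 ≈ 14.883*I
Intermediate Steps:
h = -41/2 (h = -1/2*41 = -41/2 ≈ -20.500)
k(w) = 2*w*(-43 + w) (k(w) = (2*w)*(-43 + w) = 2*w*(-43 + w))
sqrt((-1205 - 1620) + k(h)) = sqrt((-1205 - 1620) + 2*(-41/2)*(-43 - 41/2)) = sqrt(-2825 + 2*(-41/2)*(-127/2)) = sqrt(-2825 + 5207/2) = sqrt(-443/2) = I*sqrt(886)/2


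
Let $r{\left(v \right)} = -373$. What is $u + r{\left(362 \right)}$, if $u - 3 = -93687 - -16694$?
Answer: $-77363$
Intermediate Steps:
$u = -76990$ ($u = 3 - 76993 = -76990$)
$u + r{\left(362 \right)} = -76990 - 373 = -77363$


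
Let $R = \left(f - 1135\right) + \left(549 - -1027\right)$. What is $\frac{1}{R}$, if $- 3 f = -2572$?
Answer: $\frac{3}{3895} \approx 0.00077022$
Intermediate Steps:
$f = \frac{2572}{3}$ ($f = \left(- \frac{1}{3}\right) \left(-2572\right) = \frac{2572}{3} \approx 857.33$)
$R = \frac{3895}{3}$ ($R = \left(\frac{2572}{3} - 1135\right) + \left(549 - -1027\right) = - \frac{833}{3} + \left(549 + 1027\right) = - \frac{833}{3} + 1576 = \frac{3895}{3} \approx 1298.3$)
$\frac{1}{R} = \frac{1}{\frac{3895}{3}} = \frac{3}{3895}$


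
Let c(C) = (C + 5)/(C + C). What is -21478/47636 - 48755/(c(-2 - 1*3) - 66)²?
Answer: -604012837/51875604 ≈ -11.643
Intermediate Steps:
c(C) = (5 + C)/(2*C) (c(C) = (5 + C)/((2*C)) = (5 + C)*(1/(2*C)) = (5 + C)/(2*C))
-21478/47636 - 48755/(c(-2 - 1*3) - 66)² = -21478/47636 - 48755/((5 + (-2 - 1*3))/(2*(-2 - 1*3)) - 66)² = -21478*1/47636 - 48755/((5 + (-2 - 3))/(2*(-2 - 3)) - 66)² = -10739/23818 - 48755/((½)*(5 - 5)/(-5) - 66)² = -10739/23818 - 48755/((½)*(-⅕)*0 - 66)² = -10739/23818 - 48755/(0 - 66)² = -10739/23818 - 48755/((-66)²) = -10739/23818 - 48755/4356 = -604012837/51875604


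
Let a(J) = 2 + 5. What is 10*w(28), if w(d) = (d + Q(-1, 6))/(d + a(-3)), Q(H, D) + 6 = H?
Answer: 6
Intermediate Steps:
Q(H, D) = -6 + H
a(J) = 7
w(d) = (-7 + d)/(7 + d) (w(d) = (d + (-6 - 1))/(d + 7) = (d - 7)/(7 + d) = (-7 + d)/(7 + d))
10*w(28) = 10*((-7 + 28)/(7 + 28)) = 10*(21/35) = 10*((1/35)*21) = 10*(⅗) = 6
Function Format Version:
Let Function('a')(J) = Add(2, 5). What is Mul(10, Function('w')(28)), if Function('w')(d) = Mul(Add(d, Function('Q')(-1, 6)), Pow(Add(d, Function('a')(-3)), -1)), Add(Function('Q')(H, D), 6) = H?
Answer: 6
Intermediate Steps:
Function('Q')(H, D) = Add(-6, H)
Function('a')(J) = 7
Function('w')(d) = Mul(Pow(Add(7, d), -1), Add(-7, d)) (Function('w')(d) = Mul(Add(d, Add(-6, -1)), Pow(Add(d, 7), -1)) = Mul(Add(d, -7), Pow(Add(7, d), -1)) = Mul(Add(-7, d), Pow(Add(7, d), -1)) = Mul(Pow(Add(7, d), -1), Add(-7, d)))
Mul(10, Function('w')(28)) = Mul(10, Mul(Pow(Add(7, 28), -1), Add(-7, 28))) = Mul(10, Mul(Pow(35, -1), 21)) = Mul(10, Mul(Rational(1, 35), 21)) = Mul(10, Rational(3, 5)) = 6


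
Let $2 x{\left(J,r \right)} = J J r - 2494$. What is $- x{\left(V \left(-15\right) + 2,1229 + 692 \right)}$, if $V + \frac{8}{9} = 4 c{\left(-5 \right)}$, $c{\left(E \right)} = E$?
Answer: $- \frac{859555595}{9} \approx -9.5506 \cdot 10^{7}$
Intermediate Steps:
$V = - \frac{188}{9}$ ($V = - \frac{8}{9} + 4 \left(-5\right) = - \frac{8}{9} - 20 = - \frac{188}{9} \approx -20.889$)
$x{\left(J,r \right)} = -1247 + \frac{r J^{2}}{2}$ ($x{\left(J,r \right)} = \frac{J J r - 2494}{2} = \frac{J^{2} r - 2494}{2} = \frac{r J^{2} - 2494}{2} = \frac{-2494 + r J^{2}}{2} = -1247 + \frac{r J^{2}}{2}$)
$- x{\left(V \left(-15\right) + 2,1229 + 692 \right)} = - (-1247 + \frac{\left(1229 + 692\right) \left(\left(- \frac{188}{9}\right) \left(-15\right) + 2\right)^{2}}{2}) = - (-1247 + \frac{1}{2} \cdot 1921 \left(\frac{940}{3} + 2\right)^{2}) = - (-1247 + \frac{1}{2} \cdot 1921 \left(\frac{946}{3}\right)^{2}) = - (-1247 + \frac{1}{2} \cdot 1921 \cdot \frac{894916}{9}) = - (-1247 + \frac{859566818}{9}) = \left(-1\right) \frac{859555595}{9} = - \frac{859555595}{9}$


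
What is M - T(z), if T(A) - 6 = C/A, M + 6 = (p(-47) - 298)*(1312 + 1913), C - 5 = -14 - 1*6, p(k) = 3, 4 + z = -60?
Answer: -60888783/64 ≈ -9.5139e+5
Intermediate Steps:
z = -64 (z = -4 - 60 = -64)
C = -15 (C = 5 + (-14 - 1*6) = 5 + (-14 - 6) = 5 - 20 = -15)
M = -951381 (M = -6 + (3 - 298)*(1312 + 1913) = -6 - 295*3225 = -6 - 951375 = -951381)
T(A) = 6 - 15/A
M - T(z) = -951381 - (6 - 15/(-64)) = -951381 - (6 - 15*(-1/64)) = -951381 - (6 + 15/64) = -951381 - 1*399/64 = -951381 - 399/64 = -60888783/64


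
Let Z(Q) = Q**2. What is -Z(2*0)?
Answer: 0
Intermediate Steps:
-Z(2*0) = -(2*0)**2 = -1*0**2 = -1*0 = 0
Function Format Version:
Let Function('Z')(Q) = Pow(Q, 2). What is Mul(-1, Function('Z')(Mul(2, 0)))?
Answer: 0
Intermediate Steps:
Mul(-1, Function('Z')(Mul(2, 0))) = Mul(-1, Pow(Mul(2, 0), 2)) = Mul(-1, Pow(0, 2)) = Mul(-1, 0) = 0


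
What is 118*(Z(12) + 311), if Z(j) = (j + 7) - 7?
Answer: 38114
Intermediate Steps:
Z(j) = j (Z(j) = (7 + j) - 7 = j)
118*(Z(12) + 311) = 118*(12 + 311) = 118*323 = 38114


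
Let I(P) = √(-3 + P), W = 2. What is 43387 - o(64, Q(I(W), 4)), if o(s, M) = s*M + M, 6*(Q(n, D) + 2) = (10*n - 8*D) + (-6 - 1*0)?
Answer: 131786/3 - 325*I/3 ≈ 43929.0 - 108.33*I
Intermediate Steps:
Q(n, D) = -3 - 4*D/3 + 5*n/3 (Q(n, D) = -2 + ((10*n - 8*D) + (-6 - 1*0))/6 = -2 + ((-8*D + 10*n) + (-6 + 0))/6 = -2 + ((-8*D + 10*n) - 6)/6 = -2 + (-6 - 8*D + 10*n)/6 = -2 + (-1 - 4*D/3 + 5*n/3) = -3 - 4*D/3 + 5*n/3)
o(s, M) = M + M*s (o(s, M) = M*s + M = M + M*s)
43387 - o(64, Q(I(W), 4)) = 43387 - (-3 - 4/3*4 + 5*√(-3 + 2)/3)*(1 + 64) = 43387 - (-3 - 16/3 + 5*√(-1)/3)*65 = 43387 - (-3 - 16/3 + 5*I/3)*65 = 43387 - (-25/3 + 5*I/3)*65 = 43387 - (-1625/3 + 325*I/3) = 43387 + (1625/3 - 325*I/3) = 131786/3 - 325*I/3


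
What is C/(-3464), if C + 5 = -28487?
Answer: 7123/866 ≈ 8.2252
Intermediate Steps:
C = -28492 (C = -5 - 28487 = -28492)
C/(-3464) = -28492/(-3464) = -28492*(-1/3464) = 7123/866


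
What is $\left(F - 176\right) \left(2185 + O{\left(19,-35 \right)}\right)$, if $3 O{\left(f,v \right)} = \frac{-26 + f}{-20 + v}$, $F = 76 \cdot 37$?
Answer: $\frac{950362352}{165} \approx 5.7598 \cdot 10^{6}$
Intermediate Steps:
$F = 2812$
$O{\left(f,v \right)} = \frac{-26 + f}{3 \left(-20 + v\right)}$ ($O{\left(f,v \right)} = \frac{\left(-26 + f\right) \frac{1}{-20 + v}}{3} = \frac{\frac{1}{-20 + v} \left(-26 + f\right)}{3} = \frac{-26 + f}{3 \left(-20 + v\right)}$)
$\left(F - 176\right) \left(2185 + O{\left(19,-35 \right)}\right) = \left(2812 - 176\right) \left(2185 + \frac{-26 + 19}{3 \left(-20 - 35\right)}\right) = 2636 \left(2185 + \frac{1}{3} \frac{1}{-55} \left(-7\right)\right) = 2636 \left(2185 + \frac{1}{3} \left(- \frac{1}{55}\right) \left(-7\right)\right) = 2636 \left(2185 + \frac{7}{165}\right) = 2636 \cdot \frac{360532}{165} = \frac{950362352}{165}$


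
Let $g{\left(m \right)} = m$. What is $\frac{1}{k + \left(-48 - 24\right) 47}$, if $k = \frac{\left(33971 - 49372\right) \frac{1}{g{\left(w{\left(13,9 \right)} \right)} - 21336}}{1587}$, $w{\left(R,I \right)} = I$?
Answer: $- \frac{33845949}{114534676015} \approx -0.00029551$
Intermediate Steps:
$k = \frac{15401}{33845949}$ ($k = \frac{\left(33971 - 49372\right) \frac{1}{9 - 21336}}{1587} = - \frac{15401}{-21327} \cdot \frac{1}{1587} = \left(-15401\right) \left(- \frac{1}{21327}\right) \frac{1}{1587} = \frac{15401}{21327} \cdot \frac{1}{1587} = \frac{15401}{33845949} \approx 0.00045503$)
$\frac{1}{k + \left(-48 - 24\right) 47} = \frac{1}{\frac{15401}{33845949} + \left(-48 - 24\right) 47} = \frac{1}{\frac{15401}{33845949} - 3384} = \frac{1}{- \frac{114534676015}{33845949}} = - \frac{33845949}{114534676015}$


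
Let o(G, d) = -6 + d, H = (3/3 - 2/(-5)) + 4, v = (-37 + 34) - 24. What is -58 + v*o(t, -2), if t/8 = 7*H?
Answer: 158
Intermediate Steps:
v = -27 (v = -3 - 24 = -27)
H = 27/5 (H = (3*(⅓) - 2*(-⅕)) + 4 = (1 + ⅖) + 4 = 7/5 + 4 = 27/5 ≈ 5.4000)
t = 1512/5 (t = 8*(7*(27/5)) = 8*(189/5) = 1512/5 ≈ 302.40)
-58 + v*o(t, -2) = -58 - 27*(-6 - 2) = -58 - 27*(-8) = -58 + 216 = 158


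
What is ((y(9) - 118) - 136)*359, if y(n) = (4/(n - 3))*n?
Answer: -89032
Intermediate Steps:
y(n) = 4*n/(-3 + n) (y(n) = (4/(-3 + n))*n = 4*n/(-3 + n))
((y(9) - 118) - 136)*359 = ((4*9/(-3 + 9) - 118) - 136)*359 = ((4*9/6 - 118) - 136)*359 = ((4*9*(⅙) - 118) - 136)*359 = ((6 - 118) - 136)*359 = (-112 - 136)*359 = -248*359 = -89032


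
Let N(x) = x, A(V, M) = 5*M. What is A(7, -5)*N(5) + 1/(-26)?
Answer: -3251/26 ≈ -125.04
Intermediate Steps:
A(7, -5)*N(5) + 1/(-26) = (5*(-5))*5 + 1/(-26) = -25*5 - 1/26 = -125 - 1/26 = -3251/26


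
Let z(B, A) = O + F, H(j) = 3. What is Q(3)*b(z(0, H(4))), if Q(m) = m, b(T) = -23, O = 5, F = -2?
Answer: -69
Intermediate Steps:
z(B, A) = 3 (z(B, A) = 5 - 2 = 3)
Q(3)*b(z(0, H(4))) = 3*(-23) = -69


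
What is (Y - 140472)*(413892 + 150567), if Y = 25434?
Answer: -64934234442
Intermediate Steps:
(Y - 140472)*(413892 + 150567) = (25434 - 140472)*(413892 + 150567) = -115038*564459 = -64934234442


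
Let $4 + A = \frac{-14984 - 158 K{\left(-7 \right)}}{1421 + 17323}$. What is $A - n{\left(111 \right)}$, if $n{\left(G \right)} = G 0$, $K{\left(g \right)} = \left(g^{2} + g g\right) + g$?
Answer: $- \frac{52169}{9372} \approx -5.5665$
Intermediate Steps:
$K{\left(g \right)} = g + 2 g^{2}$ ($K{\left(g \right)} = \left(g^{2} + g^{2}\right) + g = 2 g^{2} + g = g + 2 g^{2}$)
$n{\left(G \right)} = 0$
$A = - \frac{52169}{9372}$ ($A = -4 + \frac{-14984 - 158 \left(- 7 \left(1 + 2 \left(-7\right)\right)\right)}{1421 + 17323} = -4 + \frac{-14984 - 158 \left(- 7 \left(1 - 14\right)\right)}{18744} = -4 + \left(-14984 - 158 \left(\left(-7\right) \left(-13\right)\right)\right) \frac{1}{18744} = -4 + \left(-14984 - 14378\right) \frac{1}{18744} = -4 - \frac{14681}{9372} = - \frac{52169}{9372} \approx -5.5665$)
$A - n{\left(111 \right)} = - \frac{52169}{9372} - 0 = - \frac{52169}{9372} + 0 = - \frac{52169}{9372}$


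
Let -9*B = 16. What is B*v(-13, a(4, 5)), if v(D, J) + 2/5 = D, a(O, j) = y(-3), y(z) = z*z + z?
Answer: 1072/45 ≈ 23.822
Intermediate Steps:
y(z) = z + z² (y(z) = z² + z = z + z²)
a(O, j) = 6 (a(O, j) = -3*(1 - 3) = -3*(-2) = 6)
v(D, J) = -⅖ + D
B = -16/9 (B = -⅑*16 = -16/9 ≈ -1.7778)
B*v(-13, a(4, 5)) = -16*(-⅖ - 13)/9 = -16/9*(-67/5) = 1072/45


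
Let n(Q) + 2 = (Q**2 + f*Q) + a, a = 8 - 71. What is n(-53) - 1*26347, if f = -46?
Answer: -21165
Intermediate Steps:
a = -63
n(Q) = -65 + Q**2 - 46*Q (n(Q) = -2 + ((Q**2 - 46*Q) - 63) = -2 + (-63 + Q**2 - 46*Q) = -65 + Q**2 - 46*Q)
n(-53) - 1*26347 = (-65 + (-53)**2 - 46*(-53)) - 1*26347 = (-65 + 2809 + 2438) - 26347 = 5182 - 26347 = -21165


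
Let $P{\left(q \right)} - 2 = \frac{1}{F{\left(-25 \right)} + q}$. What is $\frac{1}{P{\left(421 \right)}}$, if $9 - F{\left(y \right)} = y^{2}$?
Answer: $\frac{195}{389} \approx 0.50129$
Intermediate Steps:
$F{\left(y \right)} = 9 - y^{2}$
$P{\left(q \right)} = 2 + \frac{1}{-616 + q}$ ($P{\left(q \right)} = 2 + \frac{1}{\left(9 - \left(-25\right)^{2}\right) + q} = 2 + \frac{1}{\left(9 - 625\right) + q} = 2 + \frac{1}{-616 + q}$)
$\frac{1}{P{\left(421 \right)}} = \frac{1}{\frac{1}{-616 + 421} \left(-1231 + 2 \cdot 421\right)} = \frac{1}{\frac{1}{-195} \left(-1231 + 842\right)} = \frac{1}{\left(- \frac{1}{195}\right) \left(-389\right)} = \frac{1}{\frac{389}{195}} = \frac{195}{389}$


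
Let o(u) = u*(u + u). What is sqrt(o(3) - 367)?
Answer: I*sqrt(349) ≈ 18.682*I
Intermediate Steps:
o(u) = 2*u**2 (o(u) = u*(2*u) = 2*u**2)
sqrt(o(3) - 367) = sqrt(2*3**2 - 367) = sqrt(2*9 - 367) = sqrt(18 - 367) = sqrt(-349) = I*sqrt(349)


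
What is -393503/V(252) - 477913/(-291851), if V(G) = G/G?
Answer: -114843766140/291851 ≈ -3.9350e+5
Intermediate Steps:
V(G) = 1
-393503/V(252) - 477913/(-291851) = -393503/1 - 477913/(-291851) = -393503*1 - 477913*(-1/291851) = -393503 + 477913/291851 = -114843766140/291851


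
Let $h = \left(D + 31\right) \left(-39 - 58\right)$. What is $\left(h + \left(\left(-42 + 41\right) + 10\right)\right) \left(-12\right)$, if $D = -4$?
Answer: $31320$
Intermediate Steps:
$h = -2619$ ($h = \left(-4 + 31\right) \left(-39 - 58\right) = 27 \left(-97\right) = -2619$)
$\left(h + \left(\left(-42 + 41\right) + 10\right)\right) \left(-12\right) = \left(-2619 + \left(\left(-42 + 41\right) + 10\right)\right) \left(-12\right) = \left(-2619 + \left(-1 + 10\right)\right) \left(-12\right) = \left(-2619 + 9\right) \left(-12\right) = \left(-2610\right) \left(-12\right) = 31320$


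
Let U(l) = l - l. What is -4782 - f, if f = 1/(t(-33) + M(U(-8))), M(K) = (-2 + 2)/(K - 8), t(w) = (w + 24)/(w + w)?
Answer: -14368/3 ≈ -4789.3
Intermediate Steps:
t(w) = (24 + w)/(2*w) (t(w) = (24 + w)/((2*w)) = (24 + w)*(1/(2*w)) = (24 + w)/(2*w))
U(l) = 0
M(K) = 0 (M(K) = 0/(-8 + K) = 0)
f = 22/3 (f = 1/((½)*(24 - 33)/(-33) + 0) = 1/((½)*(-1/33)*(-9) + 0) = 1/(3/22 + 0) = 1/(3/22) = 22/3 ≈ 7.3333)
-4782 - f = -4782 - 1*22/3 = -4782 - 22/3 = -14368/3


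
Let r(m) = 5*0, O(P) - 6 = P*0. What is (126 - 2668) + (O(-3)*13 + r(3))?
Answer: -2464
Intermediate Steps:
O(P) = 6 (O(P) = 6 + P*0 = 6 + 0 = 6)
r(m) = 0
(126 - 2668) + (O(-3)*13 + r(3)) = (126 - 2668) + (6*13 + 0) = -2542 + (78 + 0) = -2542 + 78 = -2464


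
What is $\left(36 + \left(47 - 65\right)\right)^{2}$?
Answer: $324$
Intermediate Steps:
$\left(36 + \left(47 - 65\right)\right)^{2} = \left(36 - 18\right)^{2} = 18^{2} = 324$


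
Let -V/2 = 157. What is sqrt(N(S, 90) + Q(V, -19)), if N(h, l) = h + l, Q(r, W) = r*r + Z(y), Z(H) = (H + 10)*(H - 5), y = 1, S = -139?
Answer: sqrt(98503) ≈ 313.85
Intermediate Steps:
V = -314 (V = -2*157 = -314)
Z(H) = (-5 + H)*(10 + H) (Z(H) = (10 + H)*(-5 + H) = (-5 + H)*(10 + H))
Q(r, W) = -44 + r**2 (Q(r, W) = r*r + (-50 + 1**2 + 5*1) = r**2 + (-50 + 1 + 5) = r**2 - 44 = -44 + r**2)
sqrt(N(S, 90) + Q(V, -19)) = sqrt((-139 + 90) + (-44 + (-314)**2)) = sqrt(-49 + (-44 + 98596)) = sqrt(-49 + 98552) = sqrt(98503)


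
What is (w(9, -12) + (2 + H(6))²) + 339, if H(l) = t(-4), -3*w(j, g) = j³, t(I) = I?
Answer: 100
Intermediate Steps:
w(j, g) = -j³/3
H(l) = -4
(w(9, -12) + (2 + H(6))²) + 339 = (-⅓*9³ + (2 - 4)²) + 339 = (-⅓*729 + (-2)²) + 339 = (-243 + 4) + 339 = -239 + 339 = 100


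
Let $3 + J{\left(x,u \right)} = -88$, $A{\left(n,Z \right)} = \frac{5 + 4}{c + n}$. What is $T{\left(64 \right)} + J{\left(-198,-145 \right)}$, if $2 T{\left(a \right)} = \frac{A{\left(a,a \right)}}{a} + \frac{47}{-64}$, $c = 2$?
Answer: $- \frac{257287}{2816} \approx -91.366$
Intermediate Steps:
$A{\left(n,Z \right)} = \frac{9}{2 + n}$ ($A{\left(n,Z \right)} = \frac{5 + 4}{2 + n} = \frac{9}{2 + n}$)
$T{\left(a \right)} = - \frac{47}{128} + \frac{9}{2 a \left(2 + a\right)}$ ($T{\left(a \right)} = \frac{\frac{9 \frac{1}{2 + a}}{a} + \frac{47}{-64}}{2} = \frac{\frac{9}{a \left(2 + a\right)} + 47 \left(- \frac{1}{64}\right)}{2} = \frac{\frac{9}{a \left(2 + a\right)} - \frac{47}{64}}{2} = \frac{- \frac{47}{64} + \frac{9}{a \left(2 + a\right)}}{2} = - \frac{47}{128} + \frac{9}{2 a \left(2 + a\right)}$)
$J{\left(x,u \right)} = -91$ ($J{\left(x,u \right)} = -3 - 88 = -91$)
$T{\left(64 \right)} + J{\left(-198,-145 \right)} = \frac{576 - 3008 \left(2 + 64\right)}{128 \cdot 64 \left(2 + 64\right)} - 91 = \frac{1}{128} \cdot \frac{1}{64} \cdot \frac{1}{66} \left(576 - 3008 \cdot 66\right) - 91 = \frac{1}{128} \cdot \frac{1}{64} \cdot \frac{1}{66} \left(576 - 198528\right) - 91 = \frac{1}{128} \cdot \frac{1}{64} \cdot \frac{1}{66} \left(-197952\right) - 91 = - \frac{1031}{2816} - 91 = - \frac{257287}{2816}$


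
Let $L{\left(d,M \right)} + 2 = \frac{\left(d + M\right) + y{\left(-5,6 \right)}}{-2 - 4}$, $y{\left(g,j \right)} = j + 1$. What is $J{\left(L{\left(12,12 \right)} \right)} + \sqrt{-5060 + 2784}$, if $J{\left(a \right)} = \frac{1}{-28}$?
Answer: $- \frac{1}{28} + 2 i \sqrt{569} \approx -0.035714 + 47.707 i$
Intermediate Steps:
$y{\left(g,j \right)} = 1 + j$
$L{\left(d,M \right)} = - \frac{19}{6} - \frac{M}{6} - \frac{d}{6}$ ($L{\left(d,M \right)} = -2 + \frac{\left(d + M\right) + \left(1 + 6\right)}{-2 - 4} = -2 + \frac{\left(M + d\right) + 7}{-6} = -2 + \left(7 + M + d\right) \left(- \frac{1}{6}\right) = -2 - \left(\frac{7}{6} + \frac{M}{6} + \frac{d}{6}\right) = - \frac{19}{6} - \frac{M}{6} - \frac{d}{6}$)
$J{\left(a \right)} = - \frac{1}{28}$
$J{\left(L{\left(12,12 \right)} \right)} + \sqrt{-5060 + 2784} = - \frac{1}{28} + \sqrt{-5060 + 2784} = - \frac{1}{28} + \sqrt{-2276} = - \frac{1}{28} + 2 i \sqrt{569}$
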